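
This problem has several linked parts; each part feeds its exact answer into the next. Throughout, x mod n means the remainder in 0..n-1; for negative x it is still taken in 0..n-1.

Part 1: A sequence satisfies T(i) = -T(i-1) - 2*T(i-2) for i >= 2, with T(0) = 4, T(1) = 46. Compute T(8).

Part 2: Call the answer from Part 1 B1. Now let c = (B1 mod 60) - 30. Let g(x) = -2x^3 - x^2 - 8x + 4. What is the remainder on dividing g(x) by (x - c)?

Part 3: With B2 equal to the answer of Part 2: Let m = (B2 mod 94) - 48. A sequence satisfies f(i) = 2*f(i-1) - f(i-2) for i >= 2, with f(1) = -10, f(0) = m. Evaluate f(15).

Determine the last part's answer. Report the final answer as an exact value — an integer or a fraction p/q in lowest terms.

Part 1: T(2) = -1*(46) - 2*(4) = -54; iterating: T(2)=-54, T(3)=-38, T(4)=146, T(5)=-70, T(6)=-222, T(7)=362, T(8)=82; answer 82
Part 2: B1 = 82; c = -8; remainder = value at the root: -2*(-8)^3 - 1*(-8)^2 - 8*(-8)^1 + 4 = (1024) + (-64) + (64) + (4) = 1028; answer 1028
Part 3: B2 = 1028; m = 40; f(2) = 2*(-10) - 1*(40) = -60; iterating: f(2)=-60, f(3)=-110, f(4)=-160, f(5)=-210, f(6)=-260, f(7)=-310, f(8)=-360, f(9)=-410, f(10)=-460, f(11)=-510, f(12)=-560, f(13)=-610, f(14)=-660, f(15)=-710; answer -710

-710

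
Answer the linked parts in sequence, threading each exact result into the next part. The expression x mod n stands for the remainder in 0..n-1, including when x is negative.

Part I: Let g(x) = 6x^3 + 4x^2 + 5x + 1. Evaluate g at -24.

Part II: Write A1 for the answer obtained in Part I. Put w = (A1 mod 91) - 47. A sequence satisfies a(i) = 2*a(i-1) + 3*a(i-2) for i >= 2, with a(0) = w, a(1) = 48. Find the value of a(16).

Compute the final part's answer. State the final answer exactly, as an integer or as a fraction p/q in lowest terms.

538084002

Part I: 6*(-24)^3 + 4*(-24)^2 + 5*(-24)^1 + 1 = (-82944) + (2304) + (-120) + (1) = -80759; answer -80759
Part II: A1 = -80759; w = 2; a(2) = 2*(48) + 3*(2) = 102; iterating: a(2)=102, a(3)=348, a(4)=1002, a(5)=3048, a(6)=9102, a(7)=27348, a(8)=82002, a(9)=246048, a(10)=738102, a(11)=2214348, a(12)=6643002, a(13)=19929048, a(14)=59787102, a(15)=179361348, a(16)=538084002; answer 538084002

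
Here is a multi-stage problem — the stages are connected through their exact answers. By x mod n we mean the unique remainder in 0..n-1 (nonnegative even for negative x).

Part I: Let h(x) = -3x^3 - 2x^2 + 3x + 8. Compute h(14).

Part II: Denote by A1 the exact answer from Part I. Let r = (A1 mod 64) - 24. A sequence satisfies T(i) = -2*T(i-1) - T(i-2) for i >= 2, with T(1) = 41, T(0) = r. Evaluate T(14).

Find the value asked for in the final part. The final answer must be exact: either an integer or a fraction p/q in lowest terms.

Part I: -3*(14)^3 - 2*(14)^2 + 3*(14)^1 + 8 = (-8232) + (-392) + (42) + (8) = -8574; answer -8574
Part II: A1 = -8574; r = -22; T(2) = -2*(41) - 1*(-22) = -60; iterating: T(2)=-60, T(3)=79, T(4)=-98, T(5)=117, T(6)=-136, T(7)=155, T(8)=-174, T(9)=193, T(10)=-212, T(11)=231, T(12)=-250, T(13)=269, T(14)=-288; answer -288

-288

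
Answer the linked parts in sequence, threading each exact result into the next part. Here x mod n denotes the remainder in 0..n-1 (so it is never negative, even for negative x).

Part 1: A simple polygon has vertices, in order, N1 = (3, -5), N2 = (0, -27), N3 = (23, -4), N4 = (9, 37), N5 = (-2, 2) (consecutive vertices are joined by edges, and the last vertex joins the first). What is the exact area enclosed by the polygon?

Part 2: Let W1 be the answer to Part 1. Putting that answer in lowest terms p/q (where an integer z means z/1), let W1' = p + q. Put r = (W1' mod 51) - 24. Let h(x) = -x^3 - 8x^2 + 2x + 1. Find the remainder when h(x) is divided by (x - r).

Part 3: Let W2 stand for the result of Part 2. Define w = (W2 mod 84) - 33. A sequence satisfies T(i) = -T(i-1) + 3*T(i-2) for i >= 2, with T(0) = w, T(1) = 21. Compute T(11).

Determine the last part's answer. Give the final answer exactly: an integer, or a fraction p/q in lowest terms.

-27105

Part 1: cross terms: (3*-27 - 0*-5)=-81, (0*-4 - 23*-27)=621, (23*37 - 9*-4)=887, (9*2 - -2*37)=92, (-2*-5 - 3*2)=4; twice the area = |1523| = 1523; area = 1523/2; answer 1523/2
Part 2: W1 = 1523/2; threaded value p + q = 1525; r = 22; remainder = value at the root: -1*(22)^3 - 8*(22)^2 + 2*(22)^1 + 1 = (-10648) + (-3872) + (44) + (1) = -14475; answer -14475
Part 3: W2 = -14475; w = 24; T(2) = -1*(21) + 3*(24) = 51; iterating: T(2)=51, T(3)=12, T(4)=141, T(5)=-105, T(6)=528, T(7)=-843, T(8)=2427, T(9)=-4956, T(10)=12237, T(11)=-27105; answer -27105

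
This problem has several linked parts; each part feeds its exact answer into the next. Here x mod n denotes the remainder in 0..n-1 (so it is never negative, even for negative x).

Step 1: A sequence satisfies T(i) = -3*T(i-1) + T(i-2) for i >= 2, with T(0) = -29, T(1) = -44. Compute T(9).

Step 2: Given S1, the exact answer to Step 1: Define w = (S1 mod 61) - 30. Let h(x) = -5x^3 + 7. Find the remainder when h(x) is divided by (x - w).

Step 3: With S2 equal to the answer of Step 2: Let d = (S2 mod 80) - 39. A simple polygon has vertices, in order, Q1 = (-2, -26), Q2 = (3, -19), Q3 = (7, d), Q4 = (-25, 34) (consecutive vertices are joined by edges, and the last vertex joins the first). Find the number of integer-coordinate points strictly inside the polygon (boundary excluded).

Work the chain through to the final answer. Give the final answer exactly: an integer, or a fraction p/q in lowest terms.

Step 1: T(2) = -3*(-44) + 1*(-29) = 103; iterating: T(2)=103, T(3)=-353, T(4)=1162, T(5)=-3839, T(6)=12679, T(7)=-41876, T(8)=138307, T(9)=-456797; answer -456797
Step 2: S1 = -456797; w = 2; remainder = value at the root: -5*(2)^3 + 7 = (-40) + (7) = -33; answer -33
Step 3: S2 = -33; d = 8; cross terms: (-2*-19 - 3*-26)=116, (3*8 - 7*-19)=157, (7*34 - -25*8)=438, (-25*-26 - -2*34)=718; twice the area = |1429| = 1429; area = 1429/2; boundary points = 1 + 1 + 2 + 1 = 5; strictly interior points = area - boundary/2 + 1 = 713; answer 713

713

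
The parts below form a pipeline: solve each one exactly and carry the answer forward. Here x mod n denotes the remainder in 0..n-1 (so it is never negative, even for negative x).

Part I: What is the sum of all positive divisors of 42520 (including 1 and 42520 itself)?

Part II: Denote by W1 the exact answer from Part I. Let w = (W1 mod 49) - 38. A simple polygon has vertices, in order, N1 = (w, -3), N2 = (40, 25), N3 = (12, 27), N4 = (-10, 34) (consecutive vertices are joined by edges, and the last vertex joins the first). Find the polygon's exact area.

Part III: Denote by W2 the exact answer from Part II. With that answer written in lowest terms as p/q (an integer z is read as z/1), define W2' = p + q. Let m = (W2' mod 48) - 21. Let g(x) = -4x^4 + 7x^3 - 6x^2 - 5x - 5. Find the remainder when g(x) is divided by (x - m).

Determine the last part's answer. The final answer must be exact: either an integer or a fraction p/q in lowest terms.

Part I: 42520 = 2^3 * 5 * 1063; sigma = (1 + 2 + 4 + 8) * (1 + 5) * (1 + 1063) = 15 * 6 * 1064 = 95760; answer 95760
Part II: W1 = 95760; w = -24; cross terms: (-24*25 - 40*-3)=-480, (40*27 - 12*25)=780, (12*34 - -10*27)=678, (-10*-3 - -24*34)=846; twice the area = |1824| = 1824; area = 912; answer 912
Part III: W2 = 912; threaded value p + q = 913; m = -20; remainder = value at the root: -4*(-20)^4 + 7*(-20)^3 - 6*(-20)^2 - 5*(-20)^1 - 5 = (-640000) + (-56000) + (-2400) + (100) + (-5) = -698305; answer -698305

-698305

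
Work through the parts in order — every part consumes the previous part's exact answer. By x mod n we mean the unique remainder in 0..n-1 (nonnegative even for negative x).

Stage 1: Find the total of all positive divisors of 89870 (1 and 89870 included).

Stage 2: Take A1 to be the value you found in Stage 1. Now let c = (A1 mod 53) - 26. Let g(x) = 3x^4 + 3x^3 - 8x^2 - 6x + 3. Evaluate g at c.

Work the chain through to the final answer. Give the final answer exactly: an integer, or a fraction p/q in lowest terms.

Stage 1: 89870 = 2 * 5 * 11 * 19 * 43; sigma = (1 + 2) * (1 + 5) * (1 + 11) * (1 + 19) * (1 + 43) = 3 * 6 * 12 * 20 * 44 = 190080; answer 190080
Stage 2: A1 = 190080; c = -4; 3*(-4)^4 + 3*(-4)^3 - 8*(-4)^2 - 6*(-4)^1 + 3 = (768) + (-192) + (-128) + (24) + (3) = 475; answer 475

475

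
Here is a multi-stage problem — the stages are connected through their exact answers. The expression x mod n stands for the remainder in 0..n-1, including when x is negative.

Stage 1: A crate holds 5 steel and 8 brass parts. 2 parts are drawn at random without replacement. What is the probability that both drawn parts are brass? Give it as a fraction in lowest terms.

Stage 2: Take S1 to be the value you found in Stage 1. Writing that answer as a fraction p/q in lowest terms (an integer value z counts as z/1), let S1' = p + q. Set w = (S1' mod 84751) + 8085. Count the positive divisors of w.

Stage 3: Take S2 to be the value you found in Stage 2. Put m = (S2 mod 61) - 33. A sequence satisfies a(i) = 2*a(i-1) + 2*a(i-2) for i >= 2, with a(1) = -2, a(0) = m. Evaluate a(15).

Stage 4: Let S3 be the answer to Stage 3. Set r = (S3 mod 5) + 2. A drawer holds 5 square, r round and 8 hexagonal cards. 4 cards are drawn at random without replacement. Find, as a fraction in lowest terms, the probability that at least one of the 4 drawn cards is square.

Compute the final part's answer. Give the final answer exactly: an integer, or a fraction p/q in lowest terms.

377/476

Stage 1: total draws C(13,2) = 78; favorable C(8,2) = 28; P = 14/39; answer 14/39
Stage 2: S1 = 14/39; threaded value p + q = 53; w = 8138; 8138 = 2 * 13 * 313; number of divisors = (1+1) * (1+1) * (1+1) = 8; answer 8
Stage 3: S2 = 8; m = -25; a(2) = 2*(-2) + 2*(-25) = -54; iterating: a(2)=-54, a(3)=-112, a(4)=-332, a(5)=-888, a(6)=-2440, a(7)=-6656, a(8)=-18192, a(9)=-49696, a(10)=-135776, a(11)=-370944, a(12)=-1013440, a(13)=-2768768, a(14)=-7564416, a(15)=-20666368; answer -20666368
Stage 4: S3 = -20666368; r = 4; total draws C(17,4) = 2380; complement C(12,4) = 495; favorable 2380 - 495 = 1885; P = 377/476; answer 377/476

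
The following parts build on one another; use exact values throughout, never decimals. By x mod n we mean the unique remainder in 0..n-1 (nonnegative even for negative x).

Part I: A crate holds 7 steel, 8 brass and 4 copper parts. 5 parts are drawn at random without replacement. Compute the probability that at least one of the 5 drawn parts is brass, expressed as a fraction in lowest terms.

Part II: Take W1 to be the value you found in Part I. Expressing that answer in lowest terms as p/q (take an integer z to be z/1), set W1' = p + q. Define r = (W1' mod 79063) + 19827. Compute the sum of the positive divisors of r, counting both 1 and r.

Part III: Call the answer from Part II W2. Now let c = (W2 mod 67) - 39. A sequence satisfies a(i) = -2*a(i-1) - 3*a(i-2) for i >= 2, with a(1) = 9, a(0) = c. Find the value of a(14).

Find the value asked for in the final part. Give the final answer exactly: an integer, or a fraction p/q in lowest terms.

Part I: total draws C(19,5) = 11628; complement C(11,5) = 462; favorable 11628 - 462 = 11166; P = 1861/1938; answer 1861/1938
Part II: W1 = 1861/1938; threaded value p + q = 3799; r = 23626; 23626 = 2 * 11813; sigma = (1 + 2) * (1 + 11813) = 3 * 11814 = 35442; answer 35442
Part III: W2 = 35442; c = 27; a(2) = -2*(9) - 3*(27) = -99; iterating: a(2)=-99, a(3)=171, a(4)=-45, a(5)=-423, a(6)=981, a(7)=-693, a(8)=-1557, a(9)=5193, a(10)=-5715, a(11)=-4149, a(12)=25443, a(13)=-38439, a(14)=549; answer 549

549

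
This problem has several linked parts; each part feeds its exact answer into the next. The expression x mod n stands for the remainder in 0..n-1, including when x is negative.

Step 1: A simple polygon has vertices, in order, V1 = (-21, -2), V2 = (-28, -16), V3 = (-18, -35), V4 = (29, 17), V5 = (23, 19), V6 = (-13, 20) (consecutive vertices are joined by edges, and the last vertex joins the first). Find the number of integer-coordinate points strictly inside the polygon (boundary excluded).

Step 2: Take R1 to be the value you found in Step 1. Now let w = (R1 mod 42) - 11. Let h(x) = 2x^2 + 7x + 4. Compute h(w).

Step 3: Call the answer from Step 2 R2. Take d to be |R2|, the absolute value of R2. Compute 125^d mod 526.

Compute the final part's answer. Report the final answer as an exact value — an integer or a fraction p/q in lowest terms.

471

Step 1: cross terms: (-21*-16 - -28*-2)=280, (-28*-35 - -18*-16)=692, (-18*17 - 29*-35)=709, (29*19 - 23*17)=160, (23*20 - -13*19)=707, (-13*-2 - -21*20)=446; twice the area = |2994| = 2994; area = 1497; boundary points = 7 + 1 + 1 + 2 + 1 + 2 = 14; strictly interior points = area - boundary/2 + 1 = 1491; answer 1491
Step 2: R1 = 1491; w = 10; 2*(10)^2 + 7*(10)^1 + 4 = (200) + (70) + (4) = 274; answer 274
Step 3: R2 = 274; d = 274; squarings mod 526: 125^1=125, 125^2=371, 125^4=355, 125^8=311, 125^16=463, 125^32=287, 125^64=313, 125^128=133, 125^256=331; 125^274 = 125^2 * 125^16 * 125^256 = 471 (mod 526); answer 471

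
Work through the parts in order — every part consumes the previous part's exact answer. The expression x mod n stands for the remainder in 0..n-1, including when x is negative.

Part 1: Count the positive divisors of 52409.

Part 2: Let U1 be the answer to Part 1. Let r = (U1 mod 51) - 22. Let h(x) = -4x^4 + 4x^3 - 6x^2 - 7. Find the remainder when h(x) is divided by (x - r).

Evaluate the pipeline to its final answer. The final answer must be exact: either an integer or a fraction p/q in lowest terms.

Part 1: 52409 = 7 * 7487; number of divisors = (1+1) * (1+1) = 4; answer 4
Part 2: U1 = 4; r = -18; remainder = value at the root: -4*(-18)^4 + 4*(-18)^3 - 6*(-18)^2 - 7 = (-419904) + (-23328) + (-1944) + (-7) = -445183; answer -445183

-445183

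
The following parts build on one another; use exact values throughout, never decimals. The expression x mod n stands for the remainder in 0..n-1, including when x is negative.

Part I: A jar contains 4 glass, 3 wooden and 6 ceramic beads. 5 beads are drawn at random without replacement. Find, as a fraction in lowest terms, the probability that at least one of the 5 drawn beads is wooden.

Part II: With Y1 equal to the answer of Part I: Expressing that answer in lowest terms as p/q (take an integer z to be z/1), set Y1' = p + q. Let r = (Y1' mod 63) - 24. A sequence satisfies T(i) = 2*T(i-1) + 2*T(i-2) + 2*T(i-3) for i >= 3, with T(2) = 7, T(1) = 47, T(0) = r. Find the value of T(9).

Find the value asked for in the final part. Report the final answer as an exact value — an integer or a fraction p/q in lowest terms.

49112

Part I: total draws C(13,5) = 1287; complement C(10,5) = 252; favorable 1287 - 252 = 1035; P = 115/143; answer 115/143
Part II: Y1 = 115/143; threaded value p + q = 258; r = -18; T(3) = 2*(7) + 2*(47) + 2*(-18) = 72; iterating: T(3)=72, T(4)=252, T(5)=662, T(6)=1972, T(7)=5772, T(8)=16812, T(9)=49112; answer 49112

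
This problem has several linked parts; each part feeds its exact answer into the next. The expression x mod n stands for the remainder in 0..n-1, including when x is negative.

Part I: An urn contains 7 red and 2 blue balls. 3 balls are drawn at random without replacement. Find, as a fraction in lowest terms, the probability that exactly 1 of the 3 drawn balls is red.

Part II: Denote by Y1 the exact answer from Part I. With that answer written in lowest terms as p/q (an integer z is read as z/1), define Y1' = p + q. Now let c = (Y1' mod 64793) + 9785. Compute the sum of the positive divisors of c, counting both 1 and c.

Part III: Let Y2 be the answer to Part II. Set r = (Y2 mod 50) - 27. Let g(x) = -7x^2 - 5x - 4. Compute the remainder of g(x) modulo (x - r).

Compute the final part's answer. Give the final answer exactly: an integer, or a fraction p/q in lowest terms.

-616

Part I: total draws C(9,3) = 84; favorable C(7,1)*C(2,2) = 7; P = 1/12; answer 1/12
Part II: Y1 = 1/12; threaded value p + q = 13; c = 9798; 9798 = 2 * 3 * 23 * 71; sigma = (1 + 2) * (1 + 3) * (1 + 23) * (1 + 71) = 3 * 4 * 24 * 72 = 20736; answer 20736
Part III: Y2 = 20736; r = 9; remainder = value at the root: -7*(9)^2 - 5*(9)^1 - 4 = (-567) + (-45) + (-4) = -616; answer -616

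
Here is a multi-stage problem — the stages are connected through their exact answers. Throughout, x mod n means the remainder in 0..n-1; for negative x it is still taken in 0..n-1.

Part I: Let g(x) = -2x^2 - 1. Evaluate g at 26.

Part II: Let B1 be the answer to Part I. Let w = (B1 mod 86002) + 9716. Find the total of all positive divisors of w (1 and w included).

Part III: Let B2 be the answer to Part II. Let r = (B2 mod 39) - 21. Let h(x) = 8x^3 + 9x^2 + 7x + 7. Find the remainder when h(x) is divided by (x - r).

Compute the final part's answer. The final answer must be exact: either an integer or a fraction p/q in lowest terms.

Part I: -2*(26)^2 - 1 = (-1352) + (-1) = -1353; answer -1353
Part II: B1 = -1353; w = 94365; 94365 = 3^4 * 5 * 233; sigma = (1 + 3 + 9 + 27 + 81) * (1 + 5) * (1 + 233) = 121 * 6 * 234 = 169884; answer 169884
Part III: B2 = 169884; r = -21; remainder = value at the root: 8*(-21)^3 + 9*(-21)^2 + 7*(-21)^1 + 7 = (-74088) + (3969) + (-147) + (7) = -70259; answer -70259

-70259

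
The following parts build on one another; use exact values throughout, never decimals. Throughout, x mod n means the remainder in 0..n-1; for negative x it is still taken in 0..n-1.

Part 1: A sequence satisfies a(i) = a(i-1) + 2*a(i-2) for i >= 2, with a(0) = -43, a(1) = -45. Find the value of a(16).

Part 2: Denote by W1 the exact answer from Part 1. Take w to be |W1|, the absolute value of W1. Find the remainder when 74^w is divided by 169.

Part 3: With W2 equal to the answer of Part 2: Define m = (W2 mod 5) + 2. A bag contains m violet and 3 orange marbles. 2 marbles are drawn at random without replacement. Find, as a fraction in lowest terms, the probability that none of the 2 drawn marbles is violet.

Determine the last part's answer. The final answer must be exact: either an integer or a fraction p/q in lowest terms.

Part 1: a(2) = 1*(-45) + 2*(-43) = -131; iterating: a(2)=-131, a(3)=-221, a(4)=-483, a(5)=-925, a(6)=-1891, a(7)=-3741, a(8)=-7523, a(9)=-15005, a(10)=-30051, a(11)=-60061, a(12)=-120163, a(13)=-240285, a(14)=-480611, a(15)=-961181, a(16)=-1922403; answer -1922403
Part 2: W1 = -1922403; w = 1922403; squarings mod 169: 74^1=74, 74^2=68, 74^4=61, 74^8=3, 74^16=9, 74^32=81, 74^64=139, 74^128=55, 74^256=152, 74^512=120, 74^1024=35, 74^2048=42, 74^4096=74, 74^8192=68, 74^16384=61, 74^32768=3, 74^65536=9, 74^131072=81, 74^262144=139, 74^524288=55, 74^1048576=152; 74^1922403 = 74^1 * 74^2 * 74^32 * 74^64 * 74^256 * 74^1024 * 74^4096 * 74^16384 * 74^65536 * 74^262144 * 74^524288 * 74^1048576 = 144 (mod 169); answer 144
Part 3: W2 = 144; m = 6; total draws C(9,2) = 36; favorable C(3,2) = 3; P = 1/12; answer 1/12

1/12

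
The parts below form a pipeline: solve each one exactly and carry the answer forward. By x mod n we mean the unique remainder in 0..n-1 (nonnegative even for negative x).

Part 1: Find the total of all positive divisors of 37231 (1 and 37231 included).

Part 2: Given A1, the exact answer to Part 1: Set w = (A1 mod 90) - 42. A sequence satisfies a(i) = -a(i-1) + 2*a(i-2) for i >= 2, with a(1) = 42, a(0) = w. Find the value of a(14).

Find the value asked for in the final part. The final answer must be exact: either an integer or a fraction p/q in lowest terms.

Part 1: 37231 = 31 * 1201; sigma = (1 + 31) * (1 + 1201) = 32 * 1202 = 38464; answer 38464
Part 2: A1 = 38464; w = -8; a(2) = -1*(42) + 2*(-8) = -58; iterating: a(2)=-58, a(3)=142, a(4)=-258, a(5)=542, a(6)=-1058, a(7)=2142, a(8)=-4258, a(9)=8542, a(10)=-17058, a(11)=34142, a(12)=-68258, a(13)=136542, a(14)=-273058; answer -273058

-273058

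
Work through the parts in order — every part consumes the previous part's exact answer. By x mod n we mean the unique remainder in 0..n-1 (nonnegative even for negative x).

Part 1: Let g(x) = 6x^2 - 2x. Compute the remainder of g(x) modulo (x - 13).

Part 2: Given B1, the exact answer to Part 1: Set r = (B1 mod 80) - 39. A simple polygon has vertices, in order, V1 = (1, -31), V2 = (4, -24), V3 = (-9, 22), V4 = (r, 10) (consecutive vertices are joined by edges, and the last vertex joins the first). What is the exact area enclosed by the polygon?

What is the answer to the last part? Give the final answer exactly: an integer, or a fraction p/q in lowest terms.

Part 1: remainder = value at the root: 6*(13)^2 - 2*(13)^1 = (1014) + (-26) = 988; answer 988
Part 2: B1 = 988; r = -11; cross terms: (1*-24 - 4*-31)=100, (4*22 - -9*-24)=-128, (-9*10 - -11*22)=152, (-11*-31 - 1*10)=331; twice the area = |455| = 455; area = 455/2; answer 455/2

455/2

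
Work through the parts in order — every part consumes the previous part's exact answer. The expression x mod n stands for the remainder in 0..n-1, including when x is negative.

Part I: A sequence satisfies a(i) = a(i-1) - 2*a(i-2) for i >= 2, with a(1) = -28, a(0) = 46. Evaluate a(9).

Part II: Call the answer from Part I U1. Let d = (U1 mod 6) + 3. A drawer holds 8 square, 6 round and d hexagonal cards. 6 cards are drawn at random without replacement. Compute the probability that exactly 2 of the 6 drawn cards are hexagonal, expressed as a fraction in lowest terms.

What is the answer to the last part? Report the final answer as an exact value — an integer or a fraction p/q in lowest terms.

Part I: a(2) = 1*(-28) - 2*(46) = -120; iterating: a(2)=-120, a(3)=-64, a(4)=176, a(5)=304, a(6)=-48, a(7)=-656, a(8)=-560, a(9)=752; answer 752
Part II: U1 = 752; d = 5; total draws C(19,6) = 27132; favorable C(5,2)*C(14,4) = 10010; P = 715/1938; answer 715/1938

715/1938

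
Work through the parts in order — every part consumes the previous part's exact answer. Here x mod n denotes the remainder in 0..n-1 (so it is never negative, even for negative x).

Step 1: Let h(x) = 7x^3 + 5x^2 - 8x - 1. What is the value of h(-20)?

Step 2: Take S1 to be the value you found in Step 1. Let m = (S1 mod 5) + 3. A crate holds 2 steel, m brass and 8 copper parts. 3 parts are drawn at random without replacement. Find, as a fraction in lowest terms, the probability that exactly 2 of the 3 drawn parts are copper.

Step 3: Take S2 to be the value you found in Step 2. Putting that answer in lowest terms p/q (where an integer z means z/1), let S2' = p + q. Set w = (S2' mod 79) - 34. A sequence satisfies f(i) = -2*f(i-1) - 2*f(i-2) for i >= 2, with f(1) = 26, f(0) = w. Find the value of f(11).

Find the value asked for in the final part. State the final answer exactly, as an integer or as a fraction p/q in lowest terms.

3456

Step 1: 7*(-20)^3 + 5*(-20)^2 - 8*(-20)^1 - 1 = (-56000) + (2000) + (160) + (-1) = -53841; answer -53841
Step 2: S1 = -53841; m = 7; total draws C(17,3) = 680; favorable C(8,2)*C(9,1) = 252; P = 63/170; answer 63/170
Step 3: S2 = 63/170; threaded value p + q = 233; w = 41; f(2) = -2*(26) - 2*(41) = -134; iterating: f(2)=-134, f(3)=216, f(4)=-164, f(5)=-104, f(6)=536, f(7)=-864, f(8)=656, f(9)=416, f(10)=-2144, f(11)=3456; answer 3456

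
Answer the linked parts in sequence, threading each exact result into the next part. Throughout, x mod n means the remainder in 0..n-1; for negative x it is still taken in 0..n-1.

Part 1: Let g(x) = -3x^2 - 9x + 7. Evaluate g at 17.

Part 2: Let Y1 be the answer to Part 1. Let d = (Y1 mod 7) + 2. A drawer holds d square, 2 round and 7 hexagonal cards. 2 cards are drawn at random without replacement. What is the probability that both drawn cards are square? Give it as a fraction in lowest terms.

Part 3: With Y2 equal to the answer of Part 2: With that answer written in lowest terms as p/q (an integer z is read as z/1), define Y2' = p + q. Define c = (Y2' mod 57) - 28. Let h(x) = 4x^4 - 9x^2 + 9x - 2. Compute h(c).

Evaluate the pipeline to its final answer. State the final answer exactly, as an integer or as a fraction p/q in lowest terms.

151772

Part 1: -3*(17)^2 - 9*(17)^1 + 7 = (-867) + (-153) + (7) = -1013; answer -1013
Part 2: Y1 = -1013; d = 4; total draws C(13,2) = 78; favorable C(4,2) = 6; P = 1/13; answer 1/13
Part 3: Y2 = 1/13; threaded value p + q = 14; c = -14; 4*(-14)^4 - 9*(-14)^2 + 9*(-14)^1 - 2 = (153664) + (-1764) + (-126) + (-2) = 151772; answer 151772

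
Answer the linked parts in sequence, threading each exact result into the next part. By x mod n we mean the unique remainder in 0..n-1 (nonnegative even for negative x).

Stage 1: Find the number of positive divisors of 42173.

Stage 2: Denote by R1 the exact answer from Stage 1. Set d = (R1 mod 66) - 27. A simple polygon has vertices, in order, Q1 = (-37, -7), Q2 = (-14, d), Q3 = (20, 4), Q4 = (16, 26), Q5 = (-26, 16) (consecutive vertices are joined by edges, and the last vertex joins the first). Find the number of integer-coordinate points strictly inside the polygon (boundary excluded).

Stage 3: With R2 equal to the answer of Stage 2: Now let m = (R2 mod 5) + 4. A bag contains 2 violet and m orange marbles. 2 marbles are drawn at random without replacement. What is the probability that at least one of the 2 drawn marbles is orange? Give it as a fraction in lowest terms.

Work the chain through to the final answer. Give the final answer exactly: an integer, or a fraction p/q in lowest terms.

27/28

Stage 1: 42173 = 181 * 233; number of divisors = (1+1) * (1+1) = 4; answer 4
Stage 2: R1 = 4; d = -23; cross terms: (-37*-23 - -14*-7)=753, (-14*4 - 20*-23)=404, (20*26 - 16*4)=456, (16*16 - -26*26)=932, (-26*-7 - -37*16)=774; twice the area = |3319| = 3319; area = 3319/2; boundary points = 1 + 1 + 2 + 2 + 1 = 7; strictly interior points = area - boundary/2 + 1 = 1657; answer 1657
Stage 3: R2 = 1657; m = 6; total draws C(8,2) = 28; complement C(2,2) = 1; favorable 28 - 1 = 27; P = 27/28; answer 27/28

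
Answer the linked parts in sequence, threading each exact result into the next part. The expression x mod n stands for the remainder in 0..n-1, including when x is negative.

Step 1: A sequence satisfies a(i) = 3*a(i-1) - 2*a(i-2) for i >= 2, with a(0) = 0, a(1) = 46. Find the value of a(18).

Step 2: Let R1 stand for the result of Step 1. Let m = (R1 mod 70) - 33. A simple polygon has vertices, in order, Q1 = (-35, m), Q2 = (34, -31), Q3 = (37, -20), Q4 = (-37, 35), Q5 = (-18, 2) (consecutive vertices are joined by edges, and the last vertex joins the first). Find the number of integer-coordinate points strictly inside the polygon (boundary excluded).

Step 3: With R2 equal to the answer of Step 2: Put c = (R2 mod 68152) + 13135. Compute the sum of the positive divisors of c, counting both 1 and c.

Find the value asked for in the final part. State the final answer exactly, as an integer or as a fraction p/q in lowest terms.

Step 1: a(2) = 3*(46) - 2*(0) = 138; iterating: a(2)=138, a(3)=322, a(4)=690, a(5)=1426, a(6)=2898, a(7)=5842, a(8)=11730, a(9)=23506, a(10)=47058, a(11)=94162, a(12)=188370, a(13)=376786, a(14)=753618, a(15)=1507282, a(16)=3014610, a(17)=6029266, a(18)=12058578; answer 12058578
Step 2: R1 = 12058578; m = -5; cross terms: (-35*-31 - 34*-5)=1255, (34*-20 - 37*-31)=467, (37*35 - -37*-20)=555, (-37*2 - -18*35)=556, (-18*-5 - -35*2)=160; twice the area = |2993| = 2993; area = 2993/2; boundary points = 1 + 1 + 1 + 1 + 1 = 5; strictly interior points = area - boundary/2 + 1 = 1495; answer 1495
Step 3: R2 = 1495; c = 14630; 14630 = 2 * 5 * 7 * 11 * 19; sigma = (1 + 2) * (1 + 5) * (1 + 7) * (1 + 11) * (1 + 19) = 3 * 6 * 8 * 12 * 20 = 34560; answer 34560

34560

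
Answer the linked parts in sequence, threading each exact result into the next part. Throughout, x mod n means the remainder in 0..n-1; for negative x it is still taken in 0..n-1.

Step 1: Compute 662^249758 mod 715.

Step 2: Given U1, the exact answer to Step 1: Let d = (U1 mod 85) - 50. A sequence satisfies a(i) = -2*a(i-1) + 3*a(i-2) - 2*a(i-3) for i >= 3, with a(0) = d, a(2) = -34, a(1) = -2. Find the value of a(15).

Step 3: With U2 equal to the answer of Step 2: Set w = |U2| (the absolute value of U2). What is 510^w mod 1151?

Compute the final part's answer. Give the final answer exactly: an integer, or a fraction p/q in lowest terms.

841

Step 1: squarings mod 715: 662^1=662, 662^2=664, 662^4=456, 662^8=586, 662^16=196, 662^32=521, 662^64=456, 662^128=586, 662^256=196, 662^512=521, 662^1024=456, 662^2048=586, 662^4096=196, 662^8192=521, 662^16384=456, 662^32768=586, 662^65536=196, 662^131072=521; 662^249758 = 662^2 * 662^4 * 662^8 * 662^16 * 662^128 * 662^256 * 662^512 * 662^1024 * 662^2048 * 662^16384 * 662^32768 * 662^65536 * 662^131072 = 14 (mod 715); answer 14
Step 2: U1 = 14; d = -36; a(3) = -2*(-34) + 3*(-2) - 2*(-36) = 134; iterating: a(3)=134, a(4)=-366, a(5)=1202, a(6)=-3770, a(7)=11878, a(8)=-37470, a(9)=118114, a(10)=-372394, a(11)=1174070, a(12)=-3701550, a(13)=11670098, a(14)=-36792986, a(15)=115999366; answer 115999366
Step 3: U2 = 115999366; w = 115999366; squarings mod 1151: 510^1=510, 510^2=1125, 510^4=676, 510^8=29, 510^16=841, 510^32=567, 510^64=360, 510^128=688, 510^256=283, 510^512=670, 510^1024=10, 510^2048=100, 510^4096=792, 510^8192=1120, 510^16384=961, 510^32768=419, 510^65536=609, 510^131072=259, 510^262144=323, 510^524288=739, 510^1048576=547, 510^2097152=1100, 510^4194304=299, 510^8388608=774, 510^16777216=556, 510^33554432=668, 510^67108864=787; 510^115999366 = 510^2 * 510^4 * 510^128 * 510^512 * 510^131072 * 510^524288 * 510^2097152 * 510^4194304 * 510^8388608 * 510^33554432 * 510^67108864 = 841 (mod 1151); answer 841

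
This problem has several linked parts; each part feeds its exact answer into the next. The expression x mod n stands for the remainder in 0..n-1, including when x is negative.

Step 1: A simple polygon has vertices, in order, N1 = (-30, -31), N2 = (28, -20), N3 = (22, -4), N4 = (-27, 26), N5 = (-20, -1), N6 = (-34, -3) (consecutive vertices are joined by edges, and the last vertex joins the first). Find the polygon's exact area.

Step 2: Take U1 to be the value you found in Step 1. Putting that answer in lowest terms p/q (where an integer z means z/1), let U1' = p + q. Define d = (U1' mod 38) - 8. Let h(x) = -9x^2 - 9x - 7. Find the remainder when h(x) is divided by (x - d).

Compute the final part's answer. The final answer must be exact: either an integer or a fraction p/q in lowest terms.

-7837

Step 1: cross terms: (-30*-20 - 28*-31)=1468, (28*-4 - 22*-20)=328, (22*26 - -27*-4)=464, (-27*-1 - -20*26)=547, (-20*-3 - -34*-1)=26, (-34*-31 - -30*-3)=964; twice the area = |3797| = 3797; area = 3797/2; answer 3797/2
Step 2: U1 = 3797/2; threaded value p + q = 3799; d = 29; remainder = value at the root: -9*(29)^2 - 9*(29)^1 - 7 = (-7569) + (-261) + (-7) = -7837; answer -7837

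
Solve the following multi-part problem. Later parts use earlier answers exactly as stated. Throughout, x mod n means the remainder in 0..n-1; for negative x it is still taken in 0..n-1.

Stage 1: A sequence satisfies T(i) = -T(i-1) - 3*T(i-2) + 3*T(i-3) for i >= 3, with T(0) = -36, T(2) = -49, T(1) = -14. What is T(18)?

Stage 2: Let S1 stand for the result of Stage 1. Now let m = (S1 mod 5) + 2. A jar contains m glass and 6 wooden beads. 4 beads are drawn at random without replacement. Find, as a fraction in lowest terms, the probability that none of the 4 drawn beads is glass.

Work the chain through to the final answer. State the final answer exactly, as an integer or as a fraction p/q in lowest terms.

5/42

Stage 1: T(3) = -1*(-49) - 3*(-14) + 3*(-36) = -17; iterating: T(3)=-17, T(4)=122, T(5)=-218, T(6)=-199, T(7)=1219, T(8)=-1276, T(9)=-2978, T(10)=10463, T(11)=-5357, T(12)=-34966, T(13)=82426, T(14)=6401, T(15)=-358577, T(16)=586652, T(17)=508282, T(18)=-3343969; answer -3343969
Stage 2: S1 = -3343969; m = 3; total draws C(9,4) = 126; favorable C(6,4) = 15; P = 5/42; answer 5/42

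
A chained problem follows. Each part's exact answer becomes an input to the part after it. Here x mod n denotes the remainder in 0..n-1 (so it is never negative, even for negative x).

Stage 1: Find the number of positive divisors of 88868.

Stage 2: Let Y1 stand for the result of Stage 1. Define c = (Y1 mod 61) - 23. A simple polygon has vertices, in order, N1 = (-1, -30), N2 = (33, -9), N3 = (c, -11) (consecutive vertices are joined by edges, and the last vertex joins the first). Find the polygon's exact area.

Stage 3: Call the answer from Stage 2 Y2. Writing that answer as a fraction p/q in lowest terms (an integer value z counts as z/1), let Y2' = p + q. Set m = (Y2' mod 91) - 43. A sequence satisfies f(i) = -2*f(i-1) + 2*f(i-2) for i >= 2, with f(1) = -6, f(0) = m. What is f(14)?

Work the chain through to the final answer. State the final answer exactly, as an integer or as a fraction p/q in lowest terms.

8236544

Stage 1: 88868 = 2^2 * 13 * 1709; number of divisors = (2+1) * (1+1) * (1+1) = 12; answer 12
Stage 2: Y1 = 12; c = -11; cross terms: (-1*-9 - 33*-30)=999, (33*-11 - -11*-9)=-462, (-11*-30 - -1*-11)=319; twice the area = |856| = 856; area = 428; answer 428
Stage 3: Y2 = 428; threaded value p + q = 429; m = 22; f(2) = -2*(-6) + 2*(22) = 56; iterating: f(2)=56, f(3)=-124, f(4)=360, f(5)=-968, f(6)=2656, f(7)=-7248, f(8)=19808, f(9)=-54112, f(10)=147840, f(11)=-403904, f(12)=1103488, f(13)=-3014784, f(14)=8236544; answer 8236544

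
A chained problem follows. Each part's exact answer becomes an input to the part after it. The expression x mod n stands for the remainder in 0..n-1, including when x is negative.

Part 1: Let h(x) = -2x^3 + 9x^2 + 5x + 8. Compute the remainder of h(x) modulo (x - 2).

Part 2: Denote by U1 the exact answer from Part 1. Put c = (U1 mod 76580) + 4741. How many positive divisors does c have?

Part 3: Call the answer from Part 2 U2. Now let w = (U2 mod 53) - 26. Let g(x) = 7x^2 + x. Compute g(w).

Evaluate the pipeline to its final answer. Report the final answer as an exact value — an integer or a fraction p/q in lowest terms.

Part 1: remainder = value at the root: -2*(2)^3 + 9*(2)^2 + 5*(2)^1 + 8 = (-16) + (36) + (10) + (8) = 38; answer 38
Part 2: U1 = 38; c = 4779; 4779 = 3^4 * 59; number of divisors = (4+1) * (1+1) = 10; answer 10
Part 3: U2 = 10; w = -16; 7*(-16)^2 + 1*(-16)^1 = (1792) + (-16) = 1776; answer 1776

1776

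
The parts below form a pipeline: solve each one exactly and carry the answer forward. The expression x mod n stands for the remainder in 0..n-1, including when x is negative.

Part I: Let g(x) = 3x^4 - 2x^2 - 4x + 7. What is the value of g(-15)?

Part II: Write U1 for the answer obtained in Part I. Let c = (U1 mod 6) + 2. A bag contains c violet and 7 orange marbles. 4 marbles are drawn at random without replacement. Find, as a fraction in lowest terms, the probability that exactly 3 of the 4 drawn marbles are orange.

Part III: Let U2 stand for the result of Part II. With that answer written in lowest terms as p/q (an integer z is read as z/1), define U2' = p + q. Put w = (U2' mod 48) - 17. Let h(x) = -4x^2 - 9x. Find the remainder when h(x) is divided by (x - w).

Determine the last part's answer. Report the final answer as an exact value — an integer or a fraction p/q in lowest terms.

-2520

Part I: 3*(-15)^4 - 2*(-15)^2 - 4*(-15)^1 + 7 = (151875) + (-450) + (60) + (7) = 151492; answer 151492
Part II: U1 = 151492; c = 6; total draws C(13,4) = 715; favorable C(7,3)*C(6,1) = 210; P = 42/143; answer 42/143
Part III: U2 = 42/143; threaded value p + q = 185; w = 24; remainder = value at the root: -4*(24)^2 - 9*(24)^1 = (-2304) + (-216) = -2520; answer -2520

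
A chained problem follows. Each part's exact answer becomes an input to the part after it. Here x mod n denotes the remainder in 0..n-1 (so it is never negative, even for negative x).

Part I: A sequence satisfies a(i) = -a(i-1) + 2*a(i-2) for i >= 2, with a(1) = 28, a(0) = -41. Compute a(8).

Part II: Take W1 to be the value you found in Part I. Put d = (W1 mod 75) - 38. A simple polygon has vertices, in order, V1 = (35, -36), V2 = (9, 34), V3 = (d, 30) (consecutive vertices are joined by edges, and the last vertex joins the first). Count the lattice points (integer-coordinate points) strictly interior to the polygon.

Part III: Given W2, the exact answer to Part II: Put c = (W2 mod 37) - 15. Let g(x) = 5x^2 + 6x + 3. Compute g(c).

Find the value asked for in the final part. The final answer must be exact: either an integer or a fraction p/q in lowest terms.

Part I: a(2) = -1*(28) + 2*(-41) = -110; iterating: a(2)=-110, a(3)=166, a(4)=-386, a(5)=718, a(6)=-1490, a(7)=2926, a(8)=-5906; answer -5906
Part II: W1 = -5906; d = -19; cross terms: (35*34 - 9*-36)=1514, (9*30 - -19*34)=916, (-19*-36 - 35*30)=-366; twice the area = |2064| = 2064; area = 1032; boundary points = 2 + 4 + 6 = 12; strictly interior points = area - boundary/2 + 1 = 1027; answer 1027
Part III: W2 = 1027; c = 13; 5*(13)^2 + 6*(13)^1 + 3 = (845) + (78) + (3) = 926; answer 926

926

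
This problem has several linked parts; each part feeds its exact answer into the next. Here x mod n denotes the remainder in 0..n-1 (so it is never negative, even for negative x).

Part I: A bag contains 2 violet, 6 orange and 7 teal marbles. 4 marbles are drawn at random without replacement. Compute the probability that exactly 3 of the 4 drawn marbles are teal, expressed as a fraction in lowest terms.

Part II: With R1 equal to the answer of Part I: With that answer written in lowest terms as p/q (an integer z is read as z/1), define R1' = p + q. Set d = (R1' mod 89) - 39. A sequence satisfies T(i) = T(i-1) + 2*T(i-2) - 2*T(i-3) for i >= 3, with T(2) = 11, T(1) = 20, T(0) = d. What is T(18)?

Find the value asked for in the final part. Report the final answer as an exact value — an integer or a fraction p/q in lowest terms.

1541

Part I: total draws C(15,4) = 1365; favorable C(7,3)*C(8,1) = 280; P = 8/39; answer 8/39
Part II: R1 = 8/39; threaded value p + q = 47; d = 8; T(3) = 1*(11) + 2*(20) - 2*(8) = 35; iterating: T(3)=35, T(4)=17, T(5)=65, T(6)=29, T(7)=125, T(8)=53, T(9)=245, T(10)=101, T(11)=485, T(12)=197, T(13)=965, T(14)=389, T(15)=1925, T(16)=773, T(17)=3845, T(18)=1541; answer 1541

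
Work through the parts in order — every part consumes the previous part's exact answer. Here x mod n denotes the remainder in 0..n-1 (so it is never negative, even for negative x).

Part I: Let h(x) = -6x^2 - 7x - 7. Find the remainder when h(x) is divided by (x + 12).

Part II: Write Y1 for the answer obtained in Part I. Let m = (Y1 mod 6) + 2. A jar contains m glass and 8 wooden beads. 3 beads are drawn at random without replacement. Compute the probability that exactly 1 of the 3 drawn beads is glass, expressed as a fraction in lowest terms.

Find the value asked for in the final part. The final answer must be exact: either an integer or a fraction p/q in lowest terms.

Part I: remainder = value at the root: -6*(-12)^2 - 7*(-12)^1 - 7 = (-864) + (84) + (-7) = -787; answer -787
Part II: Y1 = -787; m = 7; total draws C(15,3) = 455; favorable C(7,1)*C(8,2) = 196; P = 28/65; answer 28/65

28/65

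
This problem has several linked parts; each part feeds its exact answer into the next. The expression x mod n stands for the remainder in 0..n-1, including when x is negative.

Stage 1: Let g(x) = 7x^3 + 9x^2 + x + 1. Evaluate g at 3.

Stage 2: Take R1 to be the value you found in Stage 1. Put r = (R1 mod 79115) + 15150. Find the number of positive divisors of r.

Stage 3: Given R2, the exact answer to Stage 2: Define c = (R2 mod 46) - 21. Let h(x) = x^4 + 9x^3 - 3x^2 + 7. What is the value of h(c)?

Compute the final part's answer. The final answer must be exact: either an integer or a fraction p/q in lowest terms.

-826

Stage 1: 7*(3)^3 + 9*(3)^2 + 1*(3)^1 + 1 = (189) + (81) + (3) + (1) = 274; answer 274
Stage 2: R1 = 274; r = 15424; 15424 = 2^6 * 241; number of divisors = (6+1) * (1+1) = 14; answer 14
Stage 3: R2 = 14; c = -7; 1*(-7)^4 + 9*(-7)^3 - 3*(-7)^2 + 7 = (2401) + (-3087) + (-147) + (7) = -826; answer -826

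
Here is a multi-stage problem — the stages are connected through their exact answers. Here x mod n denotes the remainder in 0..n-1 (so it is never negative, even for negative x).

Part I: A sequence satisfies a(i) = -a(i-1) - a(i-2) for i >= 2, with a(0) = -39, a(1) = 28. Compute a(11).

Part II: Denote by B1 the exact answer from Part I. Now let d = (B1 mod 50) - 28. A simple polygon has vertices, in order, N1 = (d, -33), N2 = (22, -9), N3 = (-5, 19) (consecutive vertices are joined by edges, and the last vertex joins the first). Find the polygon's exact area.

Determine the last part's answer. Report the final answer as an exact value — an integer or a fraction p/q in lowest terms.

Part I: a(2) = -1*(28) - 1*(-39) = 11; iterating: a(2)=11, a(3)=-39, a(4)=28, a(5)=11, a(6)=-39, a(7)=28, a(8)=11, a(9)=-39, a(10)=28, a(11)=11; answer 11
Part II: B1 = 11; d = -17; cross terms: (-17*-9 - 22*-33)=879, (22*19 - -5*-9)=373, (-5*-33 - -17*19)=488; twice the area = |1740| = 1740; area = 870; answer 870

870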